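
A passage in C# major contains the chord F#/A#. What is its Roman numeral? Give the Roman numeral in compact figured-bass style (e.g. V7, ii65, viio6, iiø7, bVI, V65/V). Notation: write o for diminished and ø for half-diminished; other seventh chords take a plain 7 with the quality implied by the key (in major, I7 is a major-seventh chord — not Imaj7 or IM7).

The pitches F#-A#-C# form a major triad rooted on F#.
In C# major, F# is the subdominant; the diatonic major triad there is IV.
With A# in the bass the chord is in first inversion, so the figured bass is 6.

IV6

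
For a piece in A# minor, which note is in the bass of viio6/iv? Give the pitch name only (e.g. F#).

The applied chord viio6/iv is rooted on C##: C##-E#-G#.
The figure 6 means first inversion — the third is in the bass.

E#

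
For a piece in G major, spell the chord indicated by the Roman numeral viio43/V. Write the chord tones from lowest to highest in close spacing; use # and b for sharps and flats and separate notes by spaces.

G Bb C# E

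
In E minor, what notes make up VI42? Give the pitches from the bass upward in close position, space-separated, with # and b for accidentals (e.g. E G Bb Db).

B C E G

In E minor, the submediant is C, and the diatonic chord built there is a major seventh chord.
Stacking thirds from C gives C-E-G-B.
The figured bass 42 indicates third inversion, placing the seventh (B) in the bass: B-C-E-G.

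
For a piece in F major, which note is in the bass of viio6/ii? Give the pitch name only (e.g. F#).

The applied chord viio6/ii is rooted on F#: F#-A-C.
The figure 6 means first inversion — the third is in the bass.

A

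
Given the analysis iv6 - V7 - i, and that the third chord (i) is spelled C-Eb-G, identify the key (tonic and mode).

i is given as C-Eb-G — a minor triad with root C.
If C is scale degree 1 and the mode makes that degree carry a minor triad, the tonic is C and the mode is minor.

C minor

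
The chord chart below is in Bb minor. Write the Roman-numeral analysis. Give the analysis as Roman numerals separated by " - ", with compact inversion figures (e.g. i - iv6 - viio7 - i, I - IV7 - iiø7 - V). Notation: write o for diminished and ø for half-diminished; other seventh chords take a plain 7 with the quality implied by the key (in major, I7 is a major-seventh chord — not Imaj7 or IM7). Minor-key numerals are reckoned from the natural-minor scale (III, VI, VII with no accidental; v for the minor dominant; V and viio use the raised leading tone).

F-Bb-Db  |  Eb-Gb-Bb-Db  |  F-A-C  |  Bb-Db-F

F-Bb-Db: root Bb is the tonic; minor triad there is i64.
Eb-Gb-Bb-Db: minor seventh chord on Eb = scale degree 4 → iv7.
F-A-C: major triad on F = scale degree 5 → V.
Bb-Db-F: root Bb is the tonic; minor triad there is i.

i64 - iv7 - V - i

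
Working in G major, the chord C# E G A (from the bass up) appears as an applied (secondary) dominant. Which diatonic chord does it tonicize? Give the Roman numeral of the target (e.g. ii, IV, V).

The chord is a dominant seventh chord on A.
A dominant resolves down a perfect fifth: A → D. In G major, D is scale degree 5, i.e. V.

V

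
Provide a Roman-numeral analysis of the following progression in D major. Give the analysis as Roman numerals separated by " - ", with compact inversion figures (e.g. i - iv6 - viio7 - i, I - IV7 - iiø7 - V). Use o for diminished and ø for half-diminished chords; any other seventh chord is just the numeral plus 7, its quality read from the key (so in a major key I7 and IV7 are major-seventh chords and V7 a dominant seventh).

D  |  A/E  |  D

I - V64 - I

D: major triad on D = scale degree 1 → I.
A/E: major triad on A = scale degree 5 → V64.
D has root D, degree 1 in D major, so I.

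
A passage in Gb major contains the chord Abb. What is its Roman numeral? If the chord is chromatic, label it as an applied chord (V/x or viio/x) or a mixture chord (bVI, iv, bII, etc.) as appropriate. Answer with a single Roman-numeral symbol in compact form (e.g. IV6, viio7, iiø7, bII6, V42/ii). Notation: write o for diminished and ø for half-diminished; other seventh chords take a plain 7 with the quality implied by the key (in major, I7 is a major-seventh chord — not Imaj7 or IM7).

bII

The pitches Abb-Cb-Ebb form a major triad rooted on Abb.
Abb is the lowered second degree of Gb major (diatonic 2 would be Ab). This is the Neapolitan chord — a major triad on the lowered second degree.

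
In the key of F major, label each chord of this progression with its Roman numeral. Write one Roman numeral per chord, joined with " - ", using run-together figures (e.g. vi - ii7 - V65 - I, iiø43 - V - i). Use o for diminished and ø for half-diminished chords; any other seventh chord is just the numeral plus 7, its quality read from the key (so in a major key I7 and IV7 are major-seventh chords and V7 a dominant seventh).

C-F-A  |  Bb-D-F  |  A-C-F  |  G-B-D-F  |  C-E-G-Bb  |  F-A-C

I64 - IV - I6 - V7/V - V7 - I

C-F-A: major triad on F = scale degree 1 → I64.
Bb-D-F has root Bb, degree 4 in F major, so IV.
A-C-F has root F, degree 1 in F major, so I6.
G-B-D-F: chromatic; G is V of V, so V7/V.
C-E-G-Bb has root C, degree 5 in F major, so V7.
F-A-C: major triad on F = scale degree 1 → I.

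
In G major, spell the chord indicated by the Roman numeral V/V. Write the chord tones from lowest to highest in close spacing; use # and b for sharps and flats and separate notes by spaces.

A C# E

The slash means an applied dominant: we want the dominant of V. In G major, V is D major, and its dominant is built on A.
Building a major triad on A gives A-C#-E.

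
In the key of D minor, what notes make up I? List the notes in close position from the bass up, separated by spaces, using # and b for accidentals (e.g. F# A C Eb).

Scale degree 1 in D minor is D; here the chord built on it is altered to a major triad. I is the major tonic (Picardy third), borrowed from the parallel major.
So the chord is D-F#-A.

D F# A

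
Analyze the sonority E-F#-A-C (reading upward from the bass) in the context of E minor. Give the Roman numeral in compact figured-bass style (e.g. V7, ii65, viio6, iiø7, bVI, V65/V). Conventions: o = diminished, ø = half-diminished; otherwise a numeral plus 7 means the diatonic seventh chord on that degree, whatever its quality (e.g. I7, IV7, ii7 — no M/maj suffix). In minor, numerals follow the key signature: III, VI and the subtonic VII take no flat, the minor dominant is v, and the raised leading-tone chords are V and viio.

iiø42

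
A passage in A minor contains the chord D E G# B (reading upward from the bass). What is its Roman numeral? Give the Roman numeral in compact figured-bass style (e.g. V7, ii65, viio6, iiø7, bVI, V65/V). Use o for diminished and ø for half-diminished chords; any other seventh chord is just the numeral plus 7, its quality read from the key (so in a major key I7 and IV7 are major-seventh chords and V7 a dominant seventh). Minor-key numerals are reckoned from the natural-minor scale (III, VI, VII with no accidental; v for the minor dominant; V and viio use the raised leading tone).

The pitches E-G#-B-D form a dominant seventh chord rooted on E.
E is scale degree 5 in A minor, and a dominant seventh chord on that degree is written V7.
With D in the bass the chord is in third inversion, so the figured bass is 42.

V42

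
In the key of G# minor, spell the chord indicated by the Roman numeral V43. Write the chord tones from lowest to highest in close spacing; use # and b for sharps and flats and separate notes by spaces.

In G# minor, the dominant is D#. The dominant is major (leading tone raised), so V is a dominant seventh chord.
Stacking thirds from D# gives D#-F##-A#-C#.
The figured bass 43 indicates second inversion, placing the fifth (A#) in the bass: A#-C#-D#-F##.

A# C# D# F##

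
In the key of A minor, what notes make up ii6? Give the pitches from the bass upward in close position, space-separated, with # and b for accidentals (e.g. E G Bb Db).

ii6 is the minor supertonic, borrowed from the parallel major (the Dorian ii). In A minor that root is B.
So the chord is B-D-F#, a minor triad.
With the 6 figure the chord is in first inversion; from the bass D upward in close position it reads D-F#-B.

D F# B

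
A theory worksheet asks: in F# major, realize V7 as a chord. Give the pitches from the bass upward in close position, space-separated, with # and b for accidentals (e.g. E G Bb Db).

C# E# G# B

In F# major, the dominant is C#, and the diatonic chord built there is a dominant seventh chord.
That chord is spelled C#-E#-G#-B.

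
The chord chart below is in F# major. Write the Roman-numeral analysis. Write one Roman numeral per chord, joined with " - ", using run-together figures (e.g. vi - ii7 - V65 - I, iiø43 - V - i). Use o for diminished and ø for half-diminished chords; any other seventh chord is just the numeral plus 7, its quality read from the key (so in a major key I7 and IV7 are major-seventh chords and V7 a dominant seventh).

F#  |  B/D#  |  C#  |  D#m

F#: major triad on F# = scale degree 1 → I.
B/D#: root B is the subdominant; major triad there is IV6.
C#: root C# is the dominant; major triad there is V.
D#m: root D# is the submediant; minor triad there is vi.

I - IV6 - V - vi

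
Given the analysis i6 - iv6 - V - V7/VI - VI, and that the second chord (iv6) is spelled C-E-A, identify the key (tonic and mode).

E minor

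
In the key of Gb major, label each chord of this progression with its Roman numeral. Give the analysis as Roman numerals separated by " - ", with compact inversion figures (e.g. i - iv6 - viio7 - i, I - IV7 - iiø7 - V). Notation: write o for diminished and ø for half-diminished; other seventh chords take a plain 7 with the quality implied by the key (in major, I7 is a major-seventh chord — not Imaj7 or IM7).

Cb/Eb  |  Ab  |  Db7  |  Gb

Cb/Eb has root Cb, degree 4 in Gb major, so IV6.
Ab is the secondary dominant of V (major triad on Ab): V/V.
Db7 has root Db, degree 5 in Gb major, so V7.
Gb: major triad on Gb = scale degree 1 → I.

IV6 - V/V - V7 - I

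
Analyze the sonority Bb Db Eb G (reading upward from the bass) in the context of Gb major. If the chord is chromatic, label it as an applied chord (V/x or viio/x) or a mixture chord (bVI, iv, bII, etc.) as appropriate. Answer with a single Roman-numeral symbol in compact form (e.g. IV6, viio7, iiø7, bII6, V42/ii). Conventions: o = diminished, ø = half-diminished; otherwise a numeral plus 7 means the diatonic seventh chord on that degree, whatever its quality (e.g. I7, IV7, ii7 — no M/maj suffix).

Stacked in thirds the chord is Eb-G-Bb-Db: a dominant seventh chord on Eb.
Eb is not a diatonic chord root with this quality in Gb major, but it lies a perfect fifth above Ab (ii), so the chord functions as an applied dominant of ii.
With Bb in the bass the chord is in second inversion, so the figured bass is 43.

V43/ii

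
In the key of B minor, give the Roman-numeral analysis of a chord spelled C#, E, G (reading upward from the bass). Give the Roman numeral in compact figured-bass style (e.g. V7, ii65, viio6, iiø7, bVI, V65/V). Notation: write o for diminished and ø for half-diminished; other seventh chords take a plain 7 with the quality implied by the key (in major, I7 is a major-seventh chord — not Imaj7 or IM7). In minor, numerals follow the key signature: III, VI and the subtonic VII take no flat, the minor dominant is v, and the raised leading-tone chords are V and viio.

iio

The pitches C#-E-G form a diminished triad rooted on C#.
In B minor, C# is the supertonic; the diatonic diminished triad there is iio.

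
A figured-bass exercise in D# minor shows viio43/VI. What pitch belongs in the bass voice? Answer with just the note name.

The applied chord viio43/VI is rooted on A#: A#-C#-E-G.
The figure 43 means second inversion — the fifth is in the bass.

E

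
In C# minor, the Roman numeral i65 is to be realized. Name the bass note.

i in C# minor has root C#; the chord is C#-E-G#-B.
The figure 65 means first inversion — the third is in the bass.

E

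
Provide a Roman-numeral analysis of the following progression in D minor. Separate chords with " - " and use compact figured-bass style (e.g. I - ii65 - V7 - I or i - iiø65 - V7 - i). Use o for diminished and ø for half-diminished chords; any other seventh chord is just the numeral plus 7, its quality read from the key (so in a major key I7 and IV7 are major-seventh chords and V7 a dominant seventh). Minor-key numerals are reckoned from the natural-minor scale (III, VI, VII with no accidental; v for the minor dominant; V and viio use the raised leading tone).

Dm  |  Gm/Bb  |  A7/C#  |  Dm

Dm: root D is the tonic; minor triad there is i.
Gm/Bb has root G, degree 4 in D minor, so iv6.
A7/C#: dominant seventh chord on A = scale degree 5 → V65.
Dm: minor triad on D = scale degree 1 → i.

i - iv6 - V65 - i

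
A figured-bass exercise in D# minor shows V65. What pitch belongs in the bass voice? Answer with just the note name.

C##

V in D# minor has root A#; the chord is A#-C##-E#-G#.
The figure 65 means first inversion — the third is in the bass.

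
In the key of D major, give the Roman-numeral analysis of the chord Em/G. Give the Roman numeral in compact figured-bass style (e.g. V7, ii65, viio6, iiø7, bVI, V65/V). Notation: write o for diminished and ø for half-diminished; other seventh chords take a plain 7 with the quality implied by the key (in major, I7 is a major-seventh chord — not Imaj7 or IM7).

ii6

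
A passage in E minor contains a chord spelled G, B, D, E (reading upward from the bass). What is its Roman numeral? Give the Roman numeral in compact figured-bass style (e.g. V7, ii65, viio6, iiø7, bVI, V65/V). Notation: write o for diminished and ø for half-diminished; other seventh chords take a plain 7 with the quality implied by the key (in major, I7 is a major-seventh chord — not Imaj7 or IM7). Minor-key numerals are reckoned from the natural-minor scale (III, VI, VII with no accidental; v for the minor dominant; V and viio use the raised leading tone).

i65

Stacked in thirds the chord is E-G-B-D: a minor seventh chord on E.
E is scale degree 1 in E minor, and a minor seventh chord on that degree is written i7.
With G in the bass the chord is in first inversion, so the figured bass is 65.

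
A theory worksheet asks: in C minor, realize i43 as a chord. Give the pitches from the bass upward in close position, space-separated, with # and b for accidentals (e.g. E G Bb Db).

The numeral's case and figure indicate a minor seventh chord. In C minor its root, the tonic, is C.
Stacking thirds from C gives C-Eb-G-Bb.
With the 43 figure the chord is in second inversion; from the bass G upward in close position it reads G-Bb-C-Eb.

G Bb C Eb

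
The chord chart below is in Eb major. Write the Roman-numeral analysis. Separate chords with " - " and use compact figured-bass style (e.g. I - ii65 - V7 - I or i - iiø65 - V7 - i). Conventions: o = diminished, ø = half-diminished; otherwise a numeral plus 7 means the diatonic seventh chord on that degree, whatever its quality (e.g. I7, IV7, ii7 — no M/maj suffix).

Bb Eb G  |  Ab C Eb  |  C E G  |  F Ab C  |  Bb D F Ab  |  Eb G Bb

I64 - IV - V/ii - ii - V7 - I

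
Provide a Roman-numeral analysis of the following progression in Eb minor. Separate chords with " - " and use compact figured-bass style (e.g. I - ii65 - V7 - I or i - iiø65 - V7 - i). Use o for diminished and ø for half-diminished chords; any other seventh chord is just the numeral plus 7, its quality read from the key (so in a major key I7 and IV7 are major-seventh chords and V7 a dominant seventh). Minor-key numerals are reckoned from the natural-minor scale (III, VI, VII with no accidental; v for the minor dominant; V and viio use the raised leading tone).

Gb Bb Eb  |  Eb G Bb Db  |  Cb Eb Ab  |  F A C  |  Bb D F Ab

i6 - V7/iv - iv6 - V/V - V7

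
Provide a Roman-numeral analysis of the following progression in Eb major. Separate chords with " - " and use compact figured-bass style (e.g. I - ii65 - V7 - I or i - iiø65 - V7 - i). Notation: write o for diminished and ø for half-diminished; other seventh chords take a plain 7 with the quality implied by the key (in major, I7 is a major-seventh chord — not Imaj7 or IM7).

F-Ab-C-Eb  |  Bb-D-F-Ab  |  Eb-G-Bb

ii7 - V7 - I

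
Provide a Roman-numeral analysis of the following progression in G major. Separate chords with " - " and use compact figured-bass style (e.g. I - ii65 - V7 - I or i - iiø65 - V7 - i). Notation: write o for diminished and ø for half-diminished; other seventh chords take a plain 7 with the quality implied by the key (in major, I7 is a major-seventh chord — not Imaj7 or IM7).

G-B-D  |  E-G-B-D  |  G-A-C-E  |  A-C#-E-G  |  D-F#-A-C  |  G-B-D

G-B-D: root G is the tonic; major triad there is I.
E-G-B-D has root E, degree 6 in G major, so vi7.
G-A-C-E has root A, degree 2 in G major, so ii42.
A-C#-E-G: a dominant seventh chord on A, the applied dominant of V → V7/V.
D-F#-A-C has root D, degree 5 in G major, so V7.
G-B-D: root G is the tonic; major triad there is I.

I - vi7 - ii42 - V7/V - V7 - I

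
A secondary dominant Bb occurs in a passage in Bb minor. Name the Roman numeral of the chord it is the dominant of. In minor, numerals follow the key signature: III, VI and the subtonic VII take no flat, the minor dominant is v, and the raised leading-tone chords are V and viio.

iv

The chord is a major triad on Bb.
A dominant resolves down a perfect fifth: Bb → Eb. In Bb minor, Eb is scale degree 4, i.e. iv.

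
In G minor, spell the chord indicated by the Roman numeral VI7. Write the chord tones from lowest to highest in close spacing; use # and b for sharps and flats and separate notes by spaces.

Eb G Bb D

The numeral's case and figure indicate a major seventh chord. In G minor its root, the sixth degree, is Eb.
Stacking thirds from Eb gives Eb-G-Bb-D.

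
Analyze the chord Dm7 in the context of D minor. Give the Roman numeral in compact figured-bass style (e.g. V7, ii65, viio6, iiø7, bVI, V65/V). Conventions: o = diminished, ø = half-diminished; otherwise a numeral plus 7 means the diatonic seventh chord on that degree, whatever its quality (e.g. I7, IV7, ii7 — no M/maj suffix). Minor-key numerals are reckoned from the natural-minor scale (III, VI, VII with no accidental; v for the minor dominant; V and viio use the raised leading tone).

The pitches D-F-A-C form a minor seventh chord rooted on D.
In D minor, D is the tonic; the diatonic minor seventh chord there is i7.

i7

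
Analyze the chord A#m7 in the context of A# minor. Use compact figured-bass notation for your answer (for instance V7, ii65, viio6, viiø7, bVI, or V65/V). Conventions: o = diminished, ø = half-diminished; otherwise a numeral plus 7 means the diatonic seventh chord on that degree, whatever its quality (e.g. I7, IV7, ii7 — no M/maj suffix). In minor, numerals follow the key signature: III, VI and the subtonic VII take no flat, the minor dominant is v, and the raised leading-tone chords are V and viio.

Stacked in thirds the chord is A#-C#-E#-G#: a minor seventh chord on A#.
In A# minor, A# is the tonic; the diatonic minor seventh chord there is i7.

i7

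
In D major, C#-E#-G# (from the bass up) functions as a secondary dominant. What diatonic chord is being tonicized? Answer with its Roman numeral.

iii

The chord is a major triad on C#.
A dominant resolves down a perfect fifth: C# → F#. In D major, F# is scale degree 3, i.e. iii.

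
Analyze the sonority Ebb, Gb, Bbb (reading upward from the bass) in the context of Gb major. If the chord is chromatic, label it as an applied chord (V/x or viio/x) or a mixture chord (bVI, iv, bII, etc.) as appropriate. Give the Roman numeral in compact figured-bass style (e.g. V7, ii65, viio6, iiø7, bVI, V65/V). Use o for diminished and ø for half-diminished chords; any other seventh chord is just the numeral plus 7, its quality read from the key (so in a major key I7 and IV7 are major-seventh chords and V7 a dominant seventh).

bVI

The pitches Ebb-Gb-Bbb form a major triad rooted on Ebb.
Ebb is the lowered sixth degree of Gb major (diatonic 6 would be Eb). This is a major triad on the lowered sixth degree, borrowed from the parallel minor.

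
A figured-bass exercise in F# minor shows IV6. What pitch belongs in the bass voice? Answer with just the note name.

D#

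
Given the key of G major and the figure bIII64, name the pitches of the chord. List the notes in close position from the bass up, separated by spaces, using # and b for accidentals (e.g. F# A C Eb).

bIII64 is a major triad on the lowered third degree, borrowed from the parallel minor. In G major that root is Bb.
So the chord is Bb-D-F.
With the 64 figure the chord is in second inversion; from the bass F upward in close position it reads F-Bb-D.

F Bb D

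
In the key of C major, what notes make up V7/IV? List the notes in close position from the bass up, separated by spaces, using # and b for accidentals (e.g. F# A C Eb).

C E G Bb

V7/IV is a secondary dominant — the dominant seventh of IV. IV in C major is F, so the applied chord's root is C, a perfect fifth above.
Building a dominant seventh chord on C gives C-E-G-Bb.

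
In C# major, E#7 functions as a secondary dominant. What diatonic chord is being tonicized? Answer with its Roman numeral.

The chord is a dominant seventh chord on E#.
A dominant resolves down a perfect fifth: E# → A#. In C# major, A# is scale degree 6, i.e. vi.

vi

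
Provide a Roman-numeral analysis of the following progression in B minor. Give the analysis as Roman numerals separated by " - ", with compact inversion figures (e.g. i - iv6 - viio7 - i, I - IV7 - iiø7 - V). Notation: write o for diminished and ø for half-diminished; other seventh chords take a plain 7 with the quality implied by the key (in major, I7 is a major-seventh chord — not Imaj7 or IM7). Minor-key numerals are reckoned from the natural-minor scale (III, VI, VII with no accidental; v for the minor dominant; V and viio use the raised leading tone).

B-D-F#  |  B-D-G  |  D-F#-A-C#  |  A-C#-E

i - VI6 - III7 - VII

B-D-F#: minor triad on B = scale degree 1 → i.
B-D-G: major triad on G = scale degree 6 → VI6.
D-F#-A-C# has root D, degree 3 in B minor, so III7.
A-C#-E has root A, degree 7 in B minor, so VII.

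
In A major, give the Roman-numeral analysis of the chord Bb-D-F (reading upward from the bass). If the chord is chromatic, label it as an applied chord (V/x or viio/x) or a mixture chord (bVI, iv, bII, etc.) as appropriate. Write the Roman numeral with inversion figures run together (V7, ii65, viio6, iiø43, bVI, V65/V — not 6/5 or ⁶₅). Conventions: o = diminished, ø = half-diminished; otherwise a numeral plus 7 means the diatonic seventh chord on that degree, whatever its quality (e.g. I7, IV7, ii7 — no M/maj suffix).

Stacked in thirds the chord is Bb-D-F: a major triad on Bb.
Bb is the lowered second degree of A major (diatonic 2 would be B). This is the Neapolitan chord — a major triad on the lowered second degree.

bII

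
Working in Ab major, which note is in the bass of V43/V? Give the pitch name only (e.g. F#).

F

The applied chord V43/V is rooted on Bb: Bb-D-F-Ab.
The figure 43 means second inversion — the fifth is in the bass.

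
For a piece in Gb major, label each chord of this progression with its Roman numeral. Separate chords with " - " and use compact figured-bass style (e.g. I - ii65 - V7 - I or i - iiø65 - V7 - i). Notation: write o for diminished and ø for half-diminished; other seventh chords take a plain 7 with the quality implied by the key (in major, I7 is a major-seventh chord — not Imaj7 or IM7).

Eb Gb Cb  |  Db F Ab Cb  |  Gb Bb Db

IV6 - V7 - I

Eb-Gb-Cb: root Cb is the subdominant; major triad there is IV6.
Db-F-Ab-Cb has root Db, degree 5 in Gb major, so V7.
Gb-Bb-Db: root Gb is the tonic; major triad there is I.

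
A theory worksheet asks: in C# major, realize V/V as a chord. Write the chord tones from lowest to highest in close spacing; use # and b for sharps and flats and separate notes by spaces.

D# F## A#

The slash means an applied dominant: we want the dominant of V. In C# major, V is G# major, and its dominant is built on D#.
Building a major triad on D# gives D#-F##-A#.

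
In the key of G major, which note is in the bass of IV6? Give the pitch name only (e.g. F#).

E

IV in G major has root C; the chord is C-E-G.
The figure 6 means first inversion — the third is in the bass.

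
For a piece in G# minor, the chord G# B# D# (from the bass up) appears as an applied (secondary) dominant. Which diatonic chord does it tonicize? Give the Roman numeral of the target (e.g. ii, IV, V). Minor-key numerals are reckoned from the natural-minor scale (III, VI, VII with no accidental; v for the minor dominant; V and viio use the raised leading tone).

The chord is a major triad on G#.
A dominant resolves down a perfect fifth: G# → C#. In G# minor, C# is scale degree 4, i.e. iv.

iv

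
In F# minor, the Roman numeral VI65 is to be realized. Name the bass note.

F#

VI in F# minor has root D; the chord is D-F#-A-C#.
The figure 65 means first inversion — the third is in the bass.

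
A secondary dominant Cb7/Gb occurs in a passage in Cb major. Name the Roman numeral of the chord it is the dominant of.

IV

The chord is a dominant seventh chord on Cb.
A dominant resolves down a perfect fifth: Cb → Fb. In Cb major, Fb is scale degree 4, i.e. IV.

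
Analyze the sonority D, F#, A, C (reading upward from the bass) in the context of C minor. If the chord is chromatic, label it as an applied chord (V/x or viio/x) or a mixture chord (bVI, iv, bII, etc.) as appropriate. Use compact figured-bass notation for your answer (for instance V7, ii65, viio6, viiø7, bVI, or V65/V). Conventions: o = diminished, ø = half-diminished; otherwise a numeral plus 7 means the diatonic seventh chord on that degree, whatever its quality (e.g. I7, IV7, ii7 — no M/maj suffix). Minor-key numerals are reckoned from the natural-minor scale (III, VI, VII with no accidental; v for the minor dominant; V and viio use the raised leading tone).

Stacked in thirds the chord is D-F#-A-C: a dominant seventh chord on D.
D is not a diatonic chord root with this quality in C minor, but it lies a perfect fifth above G (V), so the chord functions as an applied dominant of V.

V7/V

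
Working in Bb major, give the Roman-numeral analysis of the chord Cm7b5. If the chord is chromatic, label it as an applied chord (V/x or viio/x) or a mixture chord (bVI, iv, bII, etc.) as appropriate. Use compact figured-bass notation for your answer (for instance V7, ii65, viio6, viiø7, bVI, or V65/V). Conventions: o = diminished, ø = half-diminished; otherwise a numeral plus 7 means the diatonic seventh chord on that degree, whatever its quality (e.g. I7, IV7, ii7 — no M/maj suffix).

iiø7

The pitches C-Eb-Gb-Bb form a half-diminished seventh chord rooted on C.
C is the second degree of Bb major. This is the half-diminished supertonic seventh, borrowed from the parallel minor.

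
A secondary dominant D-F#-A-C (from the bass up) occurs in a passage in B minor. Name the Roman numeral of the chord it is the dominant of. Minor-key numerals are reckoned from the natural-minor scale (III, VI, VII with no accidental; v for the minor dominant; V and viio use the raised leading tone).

The chord is a dominant seventh chord on D.
A dominant resolves down a perfect fifth: D → G. In B minor, G is scale degree 6, i.e. VI.

VI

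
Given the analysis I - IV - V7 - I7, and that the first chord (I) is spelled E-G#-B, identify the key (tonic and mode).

I is given as E-G#-B — a major triad with root E.
If E is scale degree 1 and the mode makes that degree carry a major triad, the tonic is E and the mode is major.

E major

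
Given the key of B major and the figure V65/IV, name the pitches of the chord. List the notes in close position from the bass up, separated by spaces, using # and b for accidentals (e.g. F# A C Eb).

D# F# A B

The slash means an applied dominant: we want the dominant of IV. In B major, IV is E major, and its dominant is built on B.
Building a dominant seventh chord on B gives B-D#-F#-A.
The figured bass 65 indicates first inversion, placing the third (D#) in the bass: D#-F#-A-B.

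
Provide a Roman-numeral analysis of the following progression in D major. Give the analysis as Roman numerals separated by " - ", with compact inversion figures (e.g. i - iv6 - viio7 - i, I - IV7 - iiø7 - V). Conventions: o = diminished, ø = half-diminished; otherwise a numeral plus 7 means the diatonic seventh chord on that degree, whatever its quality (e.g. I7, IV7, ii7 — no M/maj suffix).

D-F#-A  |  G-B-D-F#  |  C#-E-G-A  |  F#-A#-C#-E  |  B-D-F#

D-F#-A: root D is the tonic; major triad there is I.
G-B-D-F#: major seventh chord on G = scale degree 4 → IV7.
C#-E-G-A: root A is the dominant; dominant seventh chord there is V65.
F#-A#-C#-E: chromatic; F# is V of vi, so V7/vi.
B-D-F# has root B, degree 6 in D major, so vi.

I - IV7 - V65 - V7/vi - vi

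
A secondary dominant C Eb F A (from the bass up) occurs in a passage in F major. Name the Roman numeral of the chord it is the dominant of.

IV

The chord is a dominant seventh chord on F.
A dominant resolves down a perfect fifth: F → Bb. In F major, Bb is scale degree 4, i.e. IV.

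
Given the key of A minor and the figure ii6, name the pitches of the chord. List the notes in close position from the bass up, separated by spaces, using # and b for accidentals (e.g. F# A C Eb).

Scale degree 2 in A minor is B; here the chord built on it is altered to a minor triad. ii6 is the minor supertonic, borrowed from the parallel major (the Dorian ii).
So the chord is B-D-F#, a minor triad.
The figured bass 6 indicates first inversion, placing the third (D) in the bass: D-F#-B.

D F# B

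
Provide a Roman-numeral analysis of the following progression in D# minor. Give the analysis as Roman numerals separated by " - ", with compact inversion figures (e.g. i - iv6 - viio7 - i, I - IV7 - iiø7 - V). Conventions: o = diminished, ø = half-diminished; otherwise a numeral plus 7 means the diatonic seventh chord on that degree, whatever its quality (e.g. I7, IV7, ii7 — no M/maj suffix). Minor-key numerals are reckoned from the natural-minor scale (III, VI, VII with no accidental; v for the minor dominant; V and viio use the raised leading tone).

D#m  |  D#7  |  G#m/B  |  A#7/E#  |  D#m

D#m: minor triad on D# = scale degree 1 → i.
D#7: chromatic; D# is V of iv, so V7/iv.
G#m/B: root G# is the subdominant; minor triad there is iv6.
A#7/E#: root A# is the dominant; dominant seventh chord there is V43.
D#m: root D# is the tonic; minor triad there is i.

i - V7/iv - iv6 - V43 - i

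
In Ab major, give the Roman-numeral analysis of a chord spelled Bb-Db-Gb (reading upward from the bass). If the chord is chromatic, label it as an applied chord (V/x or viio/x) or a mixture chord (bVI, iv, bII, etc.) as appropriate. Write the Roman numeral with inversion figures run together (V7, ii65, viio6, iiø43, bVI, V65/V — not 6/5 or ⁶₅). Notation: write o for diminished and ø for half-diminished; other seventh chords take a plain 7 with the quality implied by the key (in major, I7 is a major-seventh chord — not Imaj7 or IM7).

bVII6

The pitches Gb-Bb-Db form a major triad rooted on Gb.
Gb is the lowered seventh degree of Ab major (diatonic 7 would be G). This is a major triad on the lowered seventh degree (the subtonic), borrowed from the parallel minor.
With Bb in the bass the chord is in first inversion, so the figured bass is 6.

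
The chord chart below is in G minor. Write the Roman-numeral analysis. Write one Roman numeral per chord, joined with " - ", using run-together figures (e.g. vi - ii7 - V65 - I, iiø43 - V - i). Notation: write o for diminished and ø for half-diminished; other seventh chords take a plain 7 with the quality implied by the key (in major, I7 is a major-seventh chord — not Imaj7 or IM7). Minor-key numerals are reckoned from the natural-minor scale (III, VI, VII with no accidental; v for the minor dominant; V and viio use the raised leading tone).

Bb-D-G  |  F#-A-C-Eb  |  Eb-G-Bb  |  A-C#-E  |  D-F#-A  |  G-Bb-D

Bb-D-G has root G, degree 1 in G minor, so i6.
F#-A-C-Eb has root F#, degree 7 in G minor, so viio7.
Eb-G-Bb: root Eb is the submediant; major triad there is VI.
A-C#-E is the secondary dominant of V (major triad on A): V/V.
D-F#-A: major triad on D = scale degree 5 → V.
G-Bb-D has root G, degree 1 in G minor, so i.

i6 - viio7 - VI - V/V - V - i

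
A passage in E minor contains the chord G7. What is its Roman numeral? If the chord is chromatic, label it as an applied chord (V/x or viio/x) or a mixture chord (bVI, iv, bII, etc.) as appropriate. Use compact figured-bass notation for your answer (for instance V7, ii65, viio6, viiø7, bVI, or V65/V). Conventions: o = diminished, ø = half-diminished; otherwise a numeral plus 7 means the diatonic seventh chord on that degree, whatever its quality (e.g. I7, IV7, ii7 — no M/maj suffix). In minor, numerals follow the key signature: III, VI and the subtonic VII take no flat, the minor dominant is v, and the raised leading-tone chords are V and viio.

V7/VI

The pitches G-B-D-F form a dominant seventh chord rooted on G.
G is not a diatonic chord root with this quality in E minor, but it lies a perfect fifth above C (VI), so the chord functions as an applied dominant of VI.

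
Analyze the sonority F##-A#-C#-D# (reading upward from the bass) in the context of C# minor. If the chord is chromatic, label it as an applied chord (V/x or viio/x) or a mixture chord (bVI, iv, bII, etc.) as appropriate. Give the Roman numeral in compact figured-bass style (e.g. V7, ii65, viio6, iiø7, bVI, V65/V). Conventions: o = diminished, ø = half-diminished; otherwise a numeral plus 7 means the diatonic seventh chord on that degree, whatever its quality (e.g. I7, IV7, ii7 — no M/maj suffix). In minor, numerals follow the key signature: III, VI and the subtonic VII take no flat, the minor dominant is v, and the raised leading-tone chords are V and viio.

The pitches D#-F##-A#-C# form a dominant seventh chord rooted on D#.
D# is not a diatonic chord root with this quality in C# minor, but it lies a perfect fifth above G# (V), so the chord functions as an applied dominant of V.
With F## in the bass the chord is in first inversion, so the figured bass is 65.

V65/V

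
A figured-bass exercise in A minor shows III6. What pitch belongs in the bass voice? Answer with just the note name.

III in A minor has root C; the chord is C-E-G.
The figure 6 means first inversion — the third is in the bass.

E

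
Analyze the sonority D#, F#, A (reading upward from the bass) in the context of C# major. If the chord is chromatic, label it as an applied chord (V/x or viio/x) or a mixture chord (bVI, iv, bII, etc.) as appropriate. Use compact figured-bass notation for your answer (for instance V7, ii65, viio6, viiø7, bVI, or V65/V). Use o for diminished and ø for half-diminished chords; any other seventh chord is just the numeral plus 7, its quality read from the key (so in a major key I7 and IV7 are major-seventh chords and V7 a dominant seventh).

iio

Stacked in thirds the chord is D#-F#-A: a diminished triad on D#.
D# is the second degree of C# major. This is the diminished supertonic triad, borrowed from the parallel minor.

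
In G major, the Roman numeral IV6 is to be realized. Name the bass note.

E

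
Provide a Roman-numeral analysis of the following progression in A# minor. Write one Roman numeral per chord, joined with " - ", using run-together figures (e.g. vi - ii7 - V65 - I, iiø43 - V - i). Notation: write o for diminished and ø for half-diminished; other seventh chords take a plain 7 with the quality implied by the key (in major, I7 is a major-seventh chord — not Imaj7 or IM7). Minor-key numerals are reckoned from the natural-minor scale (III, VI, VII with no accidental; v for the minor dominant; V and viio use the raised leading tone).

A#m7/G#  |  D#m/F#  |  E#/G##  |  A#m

i42 - iv6 - V6 - i

A#m7/G#: minor seventh chord on A# = scale degree 1 → i42.
D#m/F# has root D#, degree 4 in A# minor, so iv6.
E#/G##: major triad on E# = scale degree 5 → V6.
A#m has root A#, degree 1 in A# minor, so i.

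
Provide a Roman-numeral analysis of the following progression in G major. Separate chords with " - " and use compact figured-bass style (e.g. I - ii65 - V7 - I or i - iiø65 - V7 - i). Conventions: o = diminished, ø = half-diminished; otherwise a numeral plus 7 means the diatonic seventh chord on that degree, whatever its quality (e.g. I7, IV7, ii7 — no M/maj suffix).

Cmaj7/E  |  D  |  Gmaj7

Cmaj7/E: root C is the subdominant; major seventh chord there is IV65.
D has root D, degree 5 in G major, so V.
Gmaj7 has root G, degree 1 in G major, so I7.

IV65 - V - I7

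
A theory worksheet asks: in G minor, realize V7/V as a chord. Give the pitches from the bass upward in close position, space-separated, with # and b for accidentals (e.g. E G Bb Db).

A C# E G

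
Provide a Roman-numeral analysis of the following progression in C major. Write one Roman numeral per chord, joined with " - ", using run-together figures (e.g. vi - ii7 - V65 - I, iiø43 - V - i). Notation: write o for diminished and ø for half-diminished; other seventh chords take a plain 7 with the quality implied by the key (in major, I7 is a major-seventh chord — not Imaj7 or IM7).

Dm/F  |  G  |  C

Dm/F: minor triad on D = scale degree 2 → ii6.
G has root G, degree 5 in C major, so V.
C: root C is the tonic; major triad there is I.

ii6 - V - I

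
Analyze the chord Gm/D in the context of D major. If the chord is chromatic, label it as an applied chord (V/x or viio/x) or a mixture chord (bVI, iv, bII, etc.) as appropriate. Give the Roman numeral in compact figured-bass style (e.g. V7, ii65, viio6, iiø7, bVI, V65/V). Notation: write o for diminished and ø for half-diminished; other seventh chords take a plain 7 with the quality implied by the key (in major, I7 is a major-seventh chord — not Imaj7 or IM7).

iv64

The pitches G-Bb-D form a minor triad rooted on G.
G is the fourth degree of D major. This is the minor subdominant, borrowed from the parallel minor.
With D in the bass the chord is in second inversion, so the figured bass is 64.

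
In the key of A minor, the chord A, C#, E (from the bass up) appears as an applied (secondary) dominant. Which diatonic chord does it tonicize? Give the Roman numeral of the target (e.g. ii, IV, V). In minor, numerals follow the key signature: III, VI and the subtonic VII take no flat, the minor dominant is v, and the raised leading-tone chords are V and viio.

iv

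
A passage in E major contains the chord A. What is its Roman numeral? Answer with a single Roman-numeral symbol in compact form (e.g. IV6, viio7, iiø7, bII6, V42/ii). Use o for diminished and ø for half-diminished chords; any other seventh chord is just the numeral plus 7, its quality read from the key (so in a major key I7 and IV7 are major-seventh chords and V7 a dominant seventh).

IV

The pitches A-C#-E form a major triad rooted on A.
A is scale degree 4 in E major, and a major triad on that degree is written IV.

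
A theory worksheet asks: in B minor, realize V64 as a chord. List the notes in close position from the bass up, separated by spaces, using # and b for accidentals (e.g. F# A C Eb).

C# F# A#

In B minor, the dominant is F#. The dominant is major (leading tone raised), so V is a major triad.
Stacking thirds from F# gives F#-A#-C#.
With the 64 figure the chord is in second inversion; from the bass C# upward in close position it reads C#-F#-A#.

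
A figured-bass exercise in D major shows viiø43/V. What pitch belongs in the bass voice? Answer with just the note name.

The applied chord viiø43/V is rooted on G#: G#-B-D-F#.
The figure 43 means second inversion — the fifth is in the bass.

D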